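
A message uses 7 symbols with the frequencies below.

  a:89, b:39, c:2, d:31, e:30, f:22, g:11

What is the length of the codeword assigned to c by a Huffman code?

5

Repeatedly merge the two smallest:
c(2) + g(11) → 13
13 + f(22) → 35
e(30) + d(31) → 61
35 + b(39) → 74
61 + 74 → 135
a(89) + 135 → 224
The subtree containing c is merged 5 times, so code length = 5.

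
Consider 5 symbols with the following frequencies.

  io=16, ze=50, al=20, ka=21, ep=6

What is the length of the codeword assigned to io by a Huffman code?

3

Build the tree from the bottom:
ep(6) + io(16) → 22
al(20) + ka(21) → 41
22 + 41 → 63
ze(50) + 63 → 113
The subtree containing io is merged 3 times, so code length = 3.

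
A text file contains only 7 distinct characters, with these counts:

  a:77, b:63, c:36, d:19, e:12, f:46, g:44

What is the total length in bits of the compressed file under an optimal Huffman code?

782

Merge the two smallest weights repeatedly:
merge e(12) and d(19): 31
merge 31 and c(36): 67
merge g(44) and f(46): 90
merge b(63) and 67: 130
merge a(77) and 90: 167
merge 130 and 167: 297
Total encoded bits = sum of merged weights = 31 + 67 + 90 + 130 + 167 + 297 = 782.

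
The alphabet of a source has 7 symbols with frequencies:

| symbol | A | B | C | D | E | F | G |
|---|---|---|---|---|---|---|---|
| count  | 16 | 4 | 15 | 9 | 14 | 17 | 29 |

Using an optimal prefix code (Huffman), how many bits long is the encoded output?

279

Build the Huffman tree bottom-up:
combine B(4), D(9) → 13
combine 13, E(14) → 27
combine C(15), A(16) → 31
combine F(17), 27 → 44
combine G(29), 31 → 60
combine 44, 60 → 104
The encoded length is the sum of every internal node's weight: 13 + 27 + 31 + 44 + 60 + 104 = 279 bits.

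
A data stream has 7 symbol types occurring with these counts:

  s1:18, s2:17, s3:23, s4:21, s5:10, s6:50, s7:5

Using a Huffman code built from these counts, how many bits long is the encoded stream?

374

Merge the two smallest weights repeatedly:
merge s7(5) and s5(10): 15
merge 15 and s2(17): 32
merge s1(18) and s4(21): 39
merge s3(23) and 32: 55
merge 39 and s6(50): 89
merge 55 and 89: 144
Each symbol's bit-cost is frequency × depth; summing gives 374 bits (equivalently 15 + 32 + 39 + 55 + 89 + 144).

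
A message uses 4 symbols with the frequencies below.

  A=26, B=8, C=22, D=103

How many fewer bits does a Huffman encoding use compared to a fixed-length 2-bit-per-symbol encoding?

73

Fixed-length: 2 bits × 159 symbols = 318 bits.
Huffman merges:
combine B(8), C(22) → 30
combine A(26), 30 → 56
combine 56, D(103) → 159
Huffman total = 30 + 56 + 159 = 245 bits.
Saving = 318 − 245 = 73 bits.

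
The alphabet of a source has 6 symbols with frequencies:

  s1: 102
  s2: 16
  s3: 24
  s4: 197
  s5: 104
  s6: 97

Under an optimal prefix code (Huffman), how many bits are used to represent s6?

Repeatedly merge the two smallest:
s2(16) + s3(24) → 40
40 + s6(97) → 137
s1(102) + s5(104) → 206
137 + s4(197) → 334
206 + 334 → 540
s6 sits 3 levels below the root, so its codeword is 3 bits.

3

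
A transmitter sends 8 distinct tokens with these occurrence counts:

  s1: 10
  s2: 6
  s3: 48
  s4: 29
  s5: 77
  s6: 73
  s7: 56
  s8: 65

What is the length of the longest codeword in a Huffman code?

5

Merge the two lowest-weight nodes at each step:
merge s2(6) and s1(10): 16
merge 16 and s4(29): 45
merge 45 and s3(48): 93
merge s7(56) and s8(65): 121
merge s6(73) and s5(77): 150
merge 93 and 121: 214
merge 150 and 214: 364
The first pair merged (s2, s1) ends up deepest, at depth 5.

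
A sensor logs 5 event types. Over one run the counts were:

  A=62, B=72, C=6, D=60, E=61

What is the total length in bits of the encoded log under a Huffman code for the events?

588

Build the Huffman tree bottom-up:
C(6) + D(60) → 66
E(61) + A(62) → 123
66 + B(72) → 138
123 + 138 → 261
Each symbol's bit-cost is frequency × depth; summing gives 588 bits (equivalently 66 + 123 + 138 + 261).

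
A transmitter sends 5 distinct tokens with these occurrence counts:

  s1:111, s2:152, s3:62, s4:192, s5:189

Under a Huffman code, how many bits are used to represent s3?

3

Huffman merges, smallest pair first:
s3(62) + s1(111) → 173
s2(152) + 173 → 325
s5(189) + s4(192) → 381
325 + 381 → 706
s3's leaf is at depth 3, giving a 3-bit codeword.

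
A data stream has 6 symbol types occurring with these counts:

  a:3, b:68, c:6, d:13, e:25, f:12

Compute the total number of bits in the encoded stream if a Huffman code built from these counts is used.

250

Greedily combine the two least-frequent nodes:
merge a(3) and c(6): 9
merge 9 and f(12): 21
merge d(13) and 21: 34
merge e(25) and 34: 59
merge 59 and b(68): 127
Total encoded bits = sum of merged weights = 9 + 21 + 34 + 59 + 127 = 250.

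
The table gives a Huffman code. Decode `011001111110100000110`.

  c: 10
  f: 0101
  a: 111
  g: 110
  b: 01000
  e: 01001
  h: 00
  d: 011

Read left to right; each codeword is recognised as soon as it completes (prefix code):
  011→d | 00→h | 111→a | 111→a | 01000→b | 00→h | 110→g
Decoded message: dhaabhg

dhaabhg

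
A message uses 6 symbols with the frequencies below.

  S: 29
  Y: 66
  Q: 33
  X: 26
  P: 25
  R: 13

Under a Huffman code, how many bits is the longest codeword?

Merge the two lowest-weight nodes at each step:
R(13) + P(25) → 38
X(26) + S(29) → 55
Q(33) + 38 → 71
55 + Y(66) → 121
71 + 121 → 192
The rarest symbols sit at the bottom; the longest codeword is 3 bits.

3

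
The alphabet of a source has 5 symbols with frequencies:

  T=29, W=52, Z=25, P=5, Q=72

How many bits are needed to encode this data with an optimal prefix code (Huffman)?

383

Build the Huffman tree bottom-up:
P(5) + Z(25) → 30
T(29) + 30 → 59
W(52) + 59 → 111
Q(72) + 111 → 183
The encoded length is the sum of every internal node's weight: 30 + 59 + 111 + 183 = 383 bits.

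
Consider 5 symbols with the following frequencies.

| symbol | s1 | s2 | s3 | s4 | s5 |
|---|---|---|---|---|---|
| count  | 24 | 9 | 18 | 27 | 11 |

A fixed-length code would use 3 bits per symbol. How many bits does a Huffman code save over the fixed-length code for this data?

69

Fixed-length: 3 bits × 89 symbols = 267 bits.
Huffman merges:
merge s2(9) and s5(11): 20
merge s3(18) and 20: 38
merge s1(24) and s4(27): 51
merge 38 and 51: 89
Huffman total = 20 + 38 + 51 + 89 = 198 bits.
Saving = 267 − 198 = 69 bits.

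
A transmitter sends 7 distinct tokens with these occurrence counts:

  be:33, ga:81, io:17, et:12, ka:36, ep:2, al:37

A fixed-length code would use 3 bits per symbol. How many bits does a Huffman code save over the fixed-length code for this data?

117

Fixed-length: 3 bits × 218 symbols = 654 bits.
Huffman merges:
ep(2) + et(12) → 14
14 + io(17) → 31
31 + be(33) → 64
ka(36) + al(37) → 73
64 + 73 → 137
ga(81) + 137 → 218
Huffman total = 14 + 31 + 64 + 73 + 137 + 218 = 537 bits.
Saving = 654 − 537 = 117 bits.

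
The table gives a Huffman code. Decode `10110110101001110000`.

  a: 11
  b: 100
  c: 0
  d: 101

Read left to right; each codeword is recognised as soon as it completes (prefix code):
  101→d | 101→d | 101→d | 0→c | 100→b | 11→a | 100→b | 0→c | 0→c
Decoded message: dddcbabcc

dddcbabcc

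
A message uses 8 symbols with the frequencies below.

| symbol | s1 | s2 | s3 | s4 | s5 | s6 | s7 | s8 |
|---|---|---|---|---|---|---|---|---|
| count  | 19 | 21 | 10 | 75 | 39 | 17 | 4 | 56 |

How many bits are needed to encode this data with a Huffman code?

637

Merge the two smallest weights repeatedly:
s7(4) + s3(10) → 14
14 + s6(17) → 31
s1(19) + s2(21) → 40
31 + s5(39) → 70
40 + s8(56) → 96
70 + s4(75) → 145
96 + 145 → 241
Total encoded bits = sum of merged weights = 14 + 31 + 40 + 70 + 96 + 145 + 241 = 637.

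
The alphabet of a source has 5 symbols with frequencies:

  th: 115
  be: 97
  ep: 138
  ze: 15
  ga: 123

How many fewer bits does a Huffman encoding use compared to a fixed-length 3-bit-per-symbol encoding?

376

Fixed-length: 3 bits × 488 symbols = 1464 bits.
Huffman merges:
ze(15) + be(97) → 112
112 + th(115) → 227
ga(123) + ep(138) → 261
227 + 261 → 488
Huffman total = 112 + 227 + 261 + 488 = 1088 bits.
Saving = 1464 − 1088 = 376 bits.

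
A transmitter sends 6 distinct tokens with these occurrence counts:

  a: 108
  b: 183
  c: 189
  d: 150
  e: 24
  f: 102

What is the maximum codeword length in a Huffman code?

4

Merge the two lowest-weight nodes at each step:
e(24) + f(102) → 126
a(108) + 126 → 234
d(150) + b(183) → 333
c(189) + 234 → 423
333 + 423 → 756
The first pair merged (e, f) ends up deepest, at depth 4.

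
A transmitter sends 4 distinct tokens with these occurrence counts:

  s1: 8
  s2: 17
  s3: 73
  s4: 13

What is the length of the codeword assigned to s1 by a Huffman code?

3

Build the tree from the bottom:
combine s1(8), s4(13) → 21
combine s2(17), 21 → 38
combine 38, s3(73) → 111
The subtree containing s1 is merged 3 times, so code length = 3.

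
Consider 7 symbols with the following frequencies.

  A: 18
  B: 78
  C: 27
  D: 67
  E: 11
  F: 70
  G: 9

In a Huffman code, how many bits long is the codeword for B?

2

Build the tree from the bottom:
G(9) + E(11) → 20
A(18) + 20 → 38
C(27) + 38 → 65
65 + D(67) → 132
F(70) + B(78) → 148
132 + 148 → 280
The subtree containing B is merged 2 times, so code length = 2.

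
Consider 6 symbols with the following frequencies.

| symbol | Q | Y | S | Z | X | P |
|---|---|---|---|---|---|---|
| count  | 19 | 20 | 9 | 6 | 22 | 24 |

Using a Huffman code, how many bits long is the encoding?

249

Merge the two smallest weights repeatedly:
combine Z(6), S(9) → 15
combine 15, Q(19) → 34
combine Y(20), X(22) → 42
combine P(24), 34 → 58
combine 42, 58 → 100
The encoded length is the sum of every internal node's weight: 15 + 34 + 42 + 58 + 100 = 249 bits.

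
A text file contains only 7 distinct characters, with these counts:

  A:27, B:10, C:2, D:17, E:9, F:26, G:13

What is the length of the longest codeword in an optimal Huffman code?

Merge the two lowest-weight nodes at each step:
C(2) + E(9) → 11
B(10) + 11 → 21
G(13) + D(17) → 30
21 + F(26) → 47
A(27) + 30 → 57
47 + 57 → 104
Maximum depth reached is 4.

4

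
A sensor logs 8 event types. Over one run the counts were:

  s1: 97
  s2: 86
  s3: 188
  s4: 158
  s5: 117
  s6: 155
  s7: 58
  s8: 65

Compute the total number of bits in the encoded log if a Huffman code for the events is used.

2707

Build the Huffman tree bottom-up:
merge s7(58) and s8(65): 123
merge s2(86) and s1(97): 183
merge s5(117) and 123: 240
merge s6(155) and s4(158): 313
merge 183 and s3(188): 371
merge 240 and 313: 553
merge 371 and 553: 924
Total encoded bits = sum of merged weights = 123 + 183 + 240 + 313 + 371 + 553 + 924 = 2707.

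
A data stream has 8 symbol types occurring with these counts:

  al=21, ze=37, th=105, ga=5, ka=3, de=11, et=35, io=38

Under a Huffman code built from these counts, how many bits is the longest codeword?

Merge the two lowest-weight nodes at each step:
combine ka(3), ga(5) → 8
combine 8, de(11) → 19
combine 19, al(21) → 40
combine et(35), ze(37) → 72
combine io(38), 40 → 78
combine 72, 78 → 150
combine th(105), 150 → 255
Maximum depth reached is 6.

6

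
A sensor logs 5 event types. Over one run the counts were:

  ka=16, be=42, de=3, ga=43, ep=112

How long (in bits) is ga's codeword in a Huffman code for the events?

Repeatedly merge the two smallest:
de(3) + ka(16) → 19
19 + be(42) → 61
ga(43) + 61 → 104
104 + ep(112) → 216
ga's leaf is at depth 2, giving a 2-bit codeword.

2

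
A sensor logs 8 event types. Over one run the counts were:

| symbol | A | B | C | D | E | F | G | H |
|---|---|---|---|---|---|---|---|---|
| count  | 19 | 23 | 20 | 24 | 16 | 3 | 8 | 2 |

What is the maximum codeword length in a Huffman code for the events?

Merge the two lowest-weight nodes at each step:
H(2) + F(3) → 5
5 + G(8) → 13
13 + E(16) → 29
A(19) + C(20) → 39
B(23) + D(24) → 47
29 + 39 → 68
47 + 68 → 115
Maximum depth reached is 5.

5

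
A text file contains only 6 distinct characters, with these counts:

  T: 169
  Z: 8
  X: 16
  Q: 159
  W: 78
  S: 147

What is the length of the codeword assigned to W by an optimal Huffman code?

Build the tree from the bottom:
combine Z(8), X(16) → 24
combine 24, W(78) → 102
combine 102, S(147) → 249
combine Q(159), T(169) → 328
combine 249, 328 → 577
W's leaf is at depth 3, giving a 3-bit codeword.

3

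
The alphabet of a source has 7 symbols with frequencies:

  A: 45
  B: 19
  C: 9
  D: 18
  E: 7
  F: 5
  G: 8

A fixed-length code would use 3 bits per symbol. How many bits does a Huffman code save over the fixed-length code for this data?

61

Fixed-length: 3 bits × 111 symbols = 333 bits.
Huffman merges:
F(5) + E(7) → 12
G(8) + C(9) → 17
12 + 17 → 29
D(18) + B(19) → 37
29 + 37 → 66
A(45) + 66 → 111
Huffman total = 12 + 17 + 29 + 37 + 66 + 111 = 272 bits.
Saving = 333 − 272 = 61 bits.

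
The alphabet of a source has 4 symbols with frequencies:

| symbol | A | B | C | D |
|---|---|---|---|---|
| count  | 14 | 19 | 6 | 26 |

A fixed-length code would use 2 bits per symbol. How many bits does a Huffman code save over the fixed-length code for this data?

Fixed-length: 2 bits × 65 symbols = 130 bits.
Huffman merges:
C(6) + A(14) → 20
B(19) + 20 → 39
D(26) + 39 → 65
Huffman total = 20 + 39 + 65 = 124 bits.
Saving = 130 − 124 = 6 bits.

6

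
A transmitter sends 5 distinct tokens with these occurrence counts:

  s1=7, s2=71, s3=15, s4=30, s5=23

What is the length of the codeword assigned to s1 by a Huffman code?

Repeatedly merge the two smallest:
combine s1(7), s3(15) → 22
combine 22, s5(23) → 45
combine s4(30), 45 → 75
combine s2(71), 75 → 146
s1 sits 4 levels below the root, so its codeword is 4 bits.

4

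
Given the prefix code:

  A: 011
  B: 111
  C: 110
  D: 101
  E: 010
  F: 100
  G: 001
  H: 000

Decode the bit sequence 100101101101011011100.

Read left to right; each codeword is recognised as soon as it completes (prefix code):
  100→F | 101→D | 101→D | 101→D | 011→A | 011→A | 100→F
Decoded message: FDDDAAF

FDDDAAF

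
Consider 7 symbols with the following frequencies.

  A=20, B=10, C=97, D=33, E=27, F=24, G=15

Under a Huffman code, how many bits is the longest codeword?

4

Merge the two lowest-weight nodes at each step:
B(10) + G(15) → 25
A(20) + F(24) → 44
25 + E(27) → 52
D(33) + 44 → 77
52 + 77 → 129
C(97) + 129 → 226
Maximum depth reached is 4.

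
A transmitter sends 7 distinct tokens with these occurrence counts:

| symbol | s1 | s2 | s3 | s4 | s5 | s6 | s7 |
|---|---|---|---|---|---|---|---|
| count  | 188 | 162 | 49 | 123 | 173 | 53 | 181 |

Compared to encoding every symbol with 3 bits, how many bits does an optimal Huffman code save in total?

267

Fixed-length: 3 bits × 929 symbols = 2787 bits.
Huffman merges:
merge s3(49) and s6(53): 102
merge 102 and s4(123): 225
merge s2(162) and s5(173): 335
merge s7(181) and s1(188): 369
merge 225 and 335: 560
merge 369 and 560: 929
Huffman total = 102 + 225 + 335 + 369 + 560 + 929 = 2520 bits.
Saving = 2787 − 2520 = 267 bits.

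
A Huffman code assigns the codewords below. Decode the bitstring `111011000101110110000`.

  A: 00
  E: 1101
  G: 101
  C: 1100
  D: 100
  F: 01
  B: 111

BFDFFEDA

Read left to right; each codeword is recognised as soon as it completes (prefix code):
  111→B | 01→F | 100→D | 01→F | 01→F | 1101→E | 100→D | 00→A
Decoded message: BFDFFEDA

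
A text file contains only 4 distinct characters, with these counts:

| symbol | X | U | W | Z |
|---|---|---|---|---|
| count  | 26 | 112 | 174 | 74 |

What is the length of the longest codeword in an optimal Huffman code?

3

Merge the two lowest-weight nodes at each step:
merge X(26) and Z(74): 100
merge 100 and U(112): 212
merge W(174) and 212: 386
The first pair merged (X, Z) ends up deepest, at depth 3.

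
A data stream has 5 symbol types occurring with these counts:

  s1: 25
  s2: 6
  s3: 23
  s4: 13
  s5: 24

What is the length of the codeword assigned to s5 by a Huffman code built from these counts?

Huffman merges, smallest pair first:
s2(6) + s4(13) → 19
19 + s3(23) → 42
s5(24) + s1(25) → 49
42 + 49 → 91
s5's leaf is at depth 2, giving a 2-bit codeword.

2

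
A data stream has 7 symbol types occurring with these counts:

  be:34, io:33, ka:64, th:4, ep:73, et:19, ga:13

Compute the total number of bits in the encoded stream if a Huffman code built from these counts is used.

Greedily combine the two least-frequent nodes:
merge th(4) and ga(13): 17
merge 17 and et(19): 36
merge io(33) and be(34): 67
merge 36 and ka(64): 100
merge 67 and ep(73): 140
merge 100 and 140: 240
The encoded length is the sum of every internal node's weight: 17 + 36 + 67 + 100 + 140 + 240 = 600 bits.

600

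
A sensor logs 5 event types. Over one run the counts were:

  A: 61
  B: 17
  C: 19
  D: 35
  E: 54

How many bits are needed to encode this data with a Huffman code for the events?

408

Build the Huffman tree bottom-up:
B(17) + C(19) → 36
D(35) + 36 → 71
E(54) + A(61) → 115
71 + 115 → 186
Each symbol's bit-cost is frequency × depth; summing gives 408 bits (equivalently 36 + 71 + 115 + 186).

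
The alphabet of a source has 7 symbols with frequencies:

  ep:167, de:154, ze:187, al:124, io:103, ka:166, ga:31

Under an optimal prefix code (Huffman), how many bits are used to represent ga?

4

Build the tree from the bottom:
combine ga(31), io(103) → 134
combine al(124), 134 → 258
combine de(154), ka(166) → 320
combine ep(167), ze(187) → 354
combine 258, 320 → 578
combine 354, 578 → 932
The subtree containing ga is merged 4 times, so code length = 4.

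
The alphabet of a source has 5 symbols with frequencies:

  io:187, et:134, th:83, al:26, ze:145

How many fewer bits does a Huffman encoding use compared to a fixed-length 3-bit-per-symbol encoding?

466

Fixed-length: 3 bits × 575 symbols = 1725 bits.
Huffman merges:
combine al(26), th(83) → 109
combine 109, et(134) → 243
combine ze(145), io(187) → 332
combine 243, 332 → 575
Huffman total = 109 + 243 + 332 + 575 = 1259 bits.
Saving = 1725 − 1259 = 466 bits.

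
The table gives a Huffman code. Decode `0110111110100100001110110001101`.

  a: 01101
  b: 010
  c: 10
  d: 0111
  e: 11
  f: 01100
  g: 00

aeebbgdfa

Read left to right; each codeword is recognised as soon as it completes (prefix code):
  01101→a | 11→e | 11→e | 010→b | 010→b | 00→g | 0111→d | 01100→f | 01101→a
Decoded message: aeebbgdfa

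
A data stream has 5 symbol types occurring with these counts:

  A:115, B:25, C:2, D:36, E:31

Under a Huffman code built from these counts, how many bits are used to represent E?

Repeatedly merge the two smallest:
C(2) + B(25) → 27
27 + E(31) → 58
D(36) + 58 → 94
94 + A(115) → 209
E sits 3 levels below the root, so its codeword is 3 bits.

3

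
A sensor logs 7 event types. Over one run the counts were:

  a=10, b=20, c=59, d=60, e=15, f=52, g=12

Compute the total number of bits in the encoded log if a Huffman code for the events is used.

570

Greedily combine the two least-frequent nodes:
a(10) + g(12) → 22
e(15) + b(20) → 35
22 + 35 → 57
f(52) + 57 → 109
c(59) + d(60) → 119
109 + 119 → 228
The encoded length is the sum of every internal node's weight: 22 + 35 + 57 + 109 + 119 + 228 = 570 bits.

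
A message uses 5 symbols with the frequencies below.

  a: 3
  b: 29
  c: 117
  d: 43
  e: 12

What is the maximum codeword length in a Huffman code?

Merge the two lowest-weight nodes at each step:
merge a(3) and e(12): 15
merge 15 and b(29): 44
merge d(43) and 44: 87
merge 87 and c(117): 204
The rarest symbols sit at the bottom; the longest codeword is 4 bits.

4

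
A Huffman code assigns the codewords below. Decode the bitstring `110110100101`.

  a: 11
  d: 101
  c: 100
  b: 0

Read left to right; each codeword is recognised as soon as it completes (prefix code):
  11→a | 0→b | 11→a | 0→b | 100→c | 101→d
Decoded message: ababcd

ababcd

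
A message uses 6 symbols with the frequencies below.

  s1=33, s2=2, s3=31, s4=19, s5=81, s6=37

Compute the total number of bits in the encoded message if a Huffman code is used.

Build the Huffman tree bottom-up:
s2(2) + s4(19) → 21
21 + s3(31) → 52
s1(33) + s6(37) → 70
52 + 70 → 122
s5(81) + 122 → 203
Each symbol's bit-cost is frequency × depth; summing gives 468 bits (equivalently 21 + 52 + 70 + 122 + 203).

468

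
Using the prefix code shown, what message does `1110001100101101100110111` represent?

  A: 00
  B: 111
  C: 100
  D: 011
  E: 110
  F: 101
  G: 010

Read left to right; each codeword is recognised as soon as it completes (prefix code):
  111→B | 00→A | 011→D | 00→A | 101→F | 101→F | 100→C | 110→E | 111→B
Decoded message: BADAFFCEB

BADAFFCEB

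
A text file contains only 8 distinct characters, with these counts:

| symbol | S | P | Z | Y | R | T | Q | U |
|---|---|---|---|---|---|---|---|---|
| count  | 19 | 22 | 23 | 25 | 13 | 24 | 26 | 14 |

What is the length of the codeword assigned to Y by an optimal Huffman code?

Build the tree from the bottom:
merge R(13) and U(14): 27
merge S(19) and P(22): 41
merge Z(23) and T(24): 47
merge Y(25) and Q(26): 51
merge 27 and 41: 68
merge 47 and 51: 98
merge 68 and 98: 166
Y's leaf is at depth 3, giving a 3-bit codeword.

3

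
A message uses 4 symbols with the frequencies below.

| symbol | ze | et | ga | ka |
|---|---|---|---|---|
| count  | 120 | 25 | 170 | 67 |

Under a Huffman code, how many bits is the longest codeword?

Merge the two lowest-weight nodes at each step:
et(25) + ka(67) → 92
92 + ze(120) → 212
ga(170) + 212 → 382
Maximum depth reached is 3.

3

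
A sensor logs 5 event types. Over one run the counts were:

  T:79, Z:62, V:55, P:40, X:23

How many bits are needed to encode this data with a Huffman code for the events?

Greedily combine the two least-frequent nodes:
combine X(23), P(40) → 63
combine V(55), Z(62) → 117
combine 63, T(79) → 142
combine 117, 142 → 259
Total encoded bits = sum of merged weights = 63 + 117 + 142 + 259 = 581.

581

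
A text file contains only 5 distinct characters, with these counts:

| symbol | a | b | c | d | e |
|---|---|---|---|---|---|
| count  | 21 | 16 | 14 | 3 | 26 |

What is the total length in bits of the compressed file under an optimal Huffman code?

Merge the two smallest weights repeatedly:
d(3) + c(14) → 17
b(16) + 17 → 33
a(21) + e(26) → 47
33 + 47 → 80
Total encoded bits = sum of merged weights = 17 + 33 + 47 + 80 = 177.

177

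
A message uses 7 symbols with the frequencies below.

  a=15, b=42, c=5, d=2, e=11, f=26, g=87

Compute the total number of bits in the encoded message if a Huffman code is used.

406

Build the Huffman tree bottom-up:
combine d(2), c(5) → 7
combine 7, e(11) → 18
combine a(15), 18 → 33
combine f(26), 33 → 59
combine b(42), 59 → 101
combine g(87), 101 → 188
Each symbol's bit-cost is frequency × depth; summing gives 406 bits (equivalently 7 + 18 + 33 + 59 + 101 + 188).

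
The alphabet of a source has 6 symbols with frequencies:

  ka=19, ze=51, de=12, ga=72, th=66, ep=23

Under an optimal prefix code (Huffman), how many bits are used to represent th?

Huffman merges, smallest pair first:
merge de(12) and ka(19): 31
merge ep(23) and 31: 54
merge ze(51) and 54: 105
merge th(66) and ga(72): 138
merge 105 and 138: 243
The subtree containing th is merged 2 times, so code length = 2.

2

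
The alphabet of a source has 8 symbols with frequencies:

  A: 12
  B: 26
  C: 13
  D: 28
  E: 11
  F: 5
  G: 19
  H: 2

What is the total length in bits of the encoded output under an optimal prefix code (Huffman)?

319

Greedily combine the two least-frequent nodes:
merge H(2) and F(5): 7
merge 7 and E(11): 18
merge A(12) and C(13): 25
merge 18 and G(19): 37
merge 25 and B(26): 51
merge D(28) and 37: 65
merge 51 and 65: 116
Total encoded bits = sum of merged weights = 7 + 18 + 25 + 37 + 51 + 65 + 116 = 319.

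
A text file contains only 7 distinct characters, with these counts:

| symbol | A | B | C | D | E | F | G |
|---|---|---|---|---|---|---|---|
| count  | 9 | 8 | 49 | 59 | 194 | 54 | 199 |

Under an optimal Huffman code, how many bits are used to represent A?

Huffman merges, smallest pair first:
combine B(8), A(9) → 17
combine 17, C(49) → 66
combine F(54), D(59) → 113
combine 66, 113 → 179
combine 179, E(194) → 373
combine G(199), 373 → 572
A's leaf is at depth 5, giving a 5-bit codeword.

5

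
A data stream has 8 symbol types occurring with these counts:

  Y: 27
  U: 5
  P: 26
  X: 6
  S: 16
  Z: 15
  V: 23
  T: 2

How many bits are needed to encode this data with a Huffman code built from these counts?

327

Merge the two smallest weights repeatedly:
combine T(2), U(5) → 7
combine X(6), 7 → 13
combine 13, Z(15) → 28
combine S(16), V(23) → 39
combine P(26), Y(27) → 53
combine 28, 39 → 67
combine 53, 67 → 120
Each symbol's bit-cost is frequency × depth; summing gives 327 bits (equivalently 7 + 13 + 28 + 39 + 53 + 67 + 120).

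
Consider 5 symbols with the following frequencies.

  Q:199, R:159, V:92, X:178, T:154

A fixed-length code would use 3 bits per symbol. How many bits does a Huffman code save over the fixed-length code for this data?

536

Fixed-length: 3 bits × 782 symbols = 2346 bits.
Huffman merges:
V(92) + T(154) → 246
R(159) + X(178) → 337
Q(199) + 246 → 445
337 + 445 → 782
Huffman total = 246 + 337 + 445 + 782 = 1810 bits.
Saving = 2346 − 1810 = 536 bits.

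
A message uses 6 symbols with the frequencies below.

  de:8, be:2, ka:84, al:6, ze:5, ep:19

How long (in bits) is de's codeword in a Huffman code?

3

Repeatedly merge the two smallest:
be(2) + ze(5) → 7
al(6) + 7 → 13
de(8) + 13 → 21
ep(19) + 21 → 40
40 + ka(84) → 124
de's leaf is at depth 3, giving a 3-bit codeword.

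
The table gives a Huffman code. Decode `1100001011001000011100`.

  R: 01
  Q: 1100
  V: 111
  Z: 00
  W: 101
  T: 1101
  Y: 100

Read left to right; each codeword is recognised as soon as it completes (prefix code):
  1100→Q | 00→Z | 101→W | 100→Y | 100→Y | 00→Z | 111→V | 00→Z
Decoded message: QZWYYZVZ

QZWYYZVZ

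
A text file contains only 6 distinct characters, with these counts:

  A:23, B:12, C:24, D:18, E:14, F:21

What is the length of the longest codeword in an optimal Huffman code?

Merge the two lowest-weight nodes at each step:
B(12) + E(14) → 26
D(18) + F(21) → 39
A(23) + C(24) → 47
26 + 39 → 65
47 + 65 → 112
Maximum depth reached is 3.

3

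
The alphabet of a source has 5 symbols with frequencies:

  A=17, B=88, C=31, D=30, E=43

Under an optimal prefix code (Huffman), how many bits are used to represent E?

3

Build the tree from the bottom:
merge A(17) and D(30): 47
merge C(31) and E(43): 74
merge 47 and 74: 121
merge B(88) and 121: 209
E's leaf is at depth 3, giving a 3-bit codeword.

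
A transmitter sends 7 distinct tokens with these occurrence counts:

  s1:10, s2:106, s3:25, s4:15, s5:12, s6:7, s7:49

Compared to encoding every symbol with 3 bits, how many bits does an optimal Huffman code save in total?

175

Fixed-length: 3 bits × 224 symbols = 672 bits.
Huffman merges:
combine s6(7), s1(10) → 17
combine s5(12), s4(15) → 27
combine 17, s3(25) → 42
combine 27, 42 → 69
combine s7(49), 69 → 118
combine s2(106), 118 → 224
Huffman total = 17 + 27 + 42 + 69 + 118 + 224 = 497 bits.
Saving = 672 − 497 = 175 bits.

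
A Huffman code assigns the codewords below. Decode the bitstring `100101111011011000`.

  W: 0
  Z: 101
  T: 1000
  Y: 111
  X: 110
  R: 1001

RWYZZT

Read left to right; each codeword is recognised as soon as it completes (prefix code):
  1001→R | 0→W | 111→Y | 101→Z | 101→Z | 1000→T
Decoded message: RWYZZT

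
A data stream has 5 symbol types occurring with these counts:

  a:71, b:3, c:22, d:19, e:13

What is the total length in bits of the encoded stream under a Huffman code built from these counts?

Merge the two smallest weights repeatedly:
merge b(3) and e(13): 16
merge 16 and d(19): 35
merge c(22) and 35: 57
merge 57 and a(71): 128
Each symbol's bit-cost is frequency × depth; summing gives 236 bits (equivalently 16 + 35 + 57 + 128).

236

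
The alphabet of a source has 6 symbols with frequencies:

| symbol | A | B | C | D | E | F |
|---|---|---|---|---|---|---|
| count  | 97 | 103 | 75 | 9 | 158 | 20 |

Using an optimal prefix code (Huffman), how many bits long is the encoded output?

Greedily combine the two least-frequent nodes:
D(9) + F(20) → 29
29 + C(75) → 104
A(97) + B(103) → 200
104 + E(158) → 262
200 + 262 → 462
The encoded length is the sum of every internal node's weight: 29 + 104 + 200 + 262 + 462 = 1057 bits.

1057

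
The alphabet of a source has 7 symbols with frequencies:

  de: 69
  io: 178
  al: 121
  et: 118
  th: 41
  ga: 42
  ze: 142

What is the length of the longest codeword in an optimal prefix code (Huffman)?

Merge the two lowest-weight nodes at each step:
merge th(41) and ga(42): 83
merge de(69) and 83: 152
merge et(118) and al(121): 239
merge ze(142) and 152: 294
merge io(178) and 239: 417
merge 294 and 417: 711
The rarest symbols sit at the bottom; the longest codeword is 4 bits.

4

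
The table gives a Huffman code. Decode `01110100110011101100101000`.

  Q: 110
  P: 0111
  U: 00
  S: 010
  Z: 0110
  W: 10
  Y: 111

PSZPZSWU

Read left to right; each codeword is recognised as soon as it completes (prefix code):
  0111→P | 010→S | 0110→Z | 0111→P | 0110→Z | 010→S | 10→W | 00→U
Decoded message: PSZPZSWU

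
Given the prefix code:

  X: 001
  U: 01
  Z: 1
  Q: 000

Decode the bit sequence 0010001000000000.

XQZQQQ

Read left to right; each codeword is recognised as soon as it completes (prefix code):
  001→X | 000→Q | 1→Z | 000→Q | 000→Q | 000→Q
Decoded message: XQZQQQ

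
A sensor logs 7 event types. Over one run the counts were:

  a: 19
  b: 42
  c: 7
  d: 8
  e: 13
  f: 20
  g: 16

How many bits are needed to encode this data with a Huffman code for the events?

Merge the two smallest weights repeatedly:
combine c(7), d(8) → 15
combine e(13), 15 → 28
combine g(16), a(19) → 35
combine f(20), 28 → 48
combine 35, b(42) → 77
combine 48, 77 → 125
The encoded length is the sum of every internal node's weight: 15 + 28 + 35 + 48 + 77 + 125 = 328 bits.

328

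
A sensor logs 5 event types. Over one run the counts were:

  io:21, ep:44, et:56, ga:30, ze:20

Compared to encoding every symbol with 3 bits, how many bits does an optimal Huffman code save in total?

Fixed-length: 3 bits × 171 symbols = 513 bits.
Huffman merges:
combine ze(20), io(21) → 41
combine ga(30), 41 → 71
combine ep(44), et(56) → 100
combine 71, 100 → 171
Huffman total = 41 + 71 + 100 + 171 = 383 bits.
Saving = 513 − 383 = 130 bits.

130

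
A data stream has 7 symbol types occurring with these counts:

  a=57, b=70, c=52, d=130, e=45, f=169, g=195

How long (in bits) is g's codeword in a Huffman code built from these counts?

2

Huffman merges, smallest pair first:
e(45) + c(52) → 97
a(57) + b(70) → 127
97 + 127 → 224
d(130) + f(169) → 299
g(195) + 224 → 419
299 + 419 → 718
g's leaf is at depth 2, giving a 2-bit codeword.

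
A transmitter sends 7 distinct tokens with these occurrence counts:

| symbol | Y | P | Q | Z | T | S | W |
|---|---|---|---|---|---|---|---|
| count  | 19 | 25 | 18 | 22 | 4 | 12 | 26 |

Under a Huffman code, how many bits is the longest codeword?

Merge the two lowest-weight nodes at each step:
T(4) + S(12) → 16
16 + Q(18) → 34
Y(19) + Z(22) → 41
P(25) + W(26) → 51
34 + 41 → 75
51 + 75 → 126
The rarest symbols sit at the bottom; the longest codeword is 4 bits.

4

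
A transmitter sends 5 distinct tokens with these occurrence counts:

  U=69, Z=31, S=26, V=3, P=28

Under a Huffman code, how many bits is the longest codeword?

Merge the two lowest-weight nodes at each step:
merge V(3) and S(26): 29
merge P(28) and 29: 57
merge Z(31) and 57: 88
merge U(69) and 88: 157
The first pair merged (V, S) ends up deepest, at depth 4.

4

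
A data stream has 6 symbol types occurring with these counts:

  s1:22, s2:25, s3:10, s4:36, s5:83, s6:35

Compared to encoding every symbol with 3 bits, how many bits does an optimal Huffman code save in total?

134

Fixed-length: 3 bits × 211 symbols = 633 bits.
Huffman merges:
combine s3(10), s1(22) → 32
combine s2(25), 32 → 57
combine s6(35), s4(36) → 71
combine 57, 71 → 128
combine s5(83), 128 → 211
Huffman total = 32 + 57 + 71 + 128 + 211 = 499 bits.
Saving = 633 − 499 = 134 bits.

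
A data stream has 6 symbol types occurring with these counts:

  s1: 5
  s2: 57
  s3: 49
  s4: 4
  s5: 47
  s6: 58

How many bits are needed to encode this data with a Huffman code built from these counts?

Merge the two smallest weights repeatedly:
combine s4(4), s1(5) → 9
combine 9, s5(47) → 56
combine s3(49), 56 → 105
combine s2(57), s6(58) → 115
combine 105, 115 → 220
The encoded length is the sum of every internal node's weight: 9 + 56 + 105 + 115 + 220 = 505 bits.

505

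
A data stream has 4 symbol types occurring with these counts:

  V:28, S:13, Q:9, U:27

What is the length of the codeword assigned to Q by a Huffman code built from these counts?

3

Build the tree from the bottom:
merge Q(9) and S(13): 22
merge 22 and U(27): 49
merge V(28) and 49: 77
Q's leaf is at depth 3, giving a 3-bit codeword.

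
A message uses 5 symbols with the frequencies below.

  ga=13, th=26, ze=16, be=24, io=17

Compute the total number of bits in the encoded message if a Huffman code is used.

Build the Huffman tree bottom-up:
combine ga(13), ze(16) → 29
combine io(17), be(24) → 41
combine th(26), 29 → 55
combine 41, 55 → 96
Total encoded bits = sum of merged weights = 29 + 41 + 55 + 96 = 221.

221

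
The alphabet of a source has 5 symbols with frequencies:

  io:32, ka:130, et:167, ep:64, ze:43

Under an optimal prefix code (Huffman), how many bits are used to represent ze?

Huffman merges, smallest pair first:
combine io(32), ze(43) → 75
combine ep(64), 75 → 139
combine ka(130), 139 → 269
combine et(167), 269 → 436
ze's leaf is at depth 4, giving a 4-bit codeword.

4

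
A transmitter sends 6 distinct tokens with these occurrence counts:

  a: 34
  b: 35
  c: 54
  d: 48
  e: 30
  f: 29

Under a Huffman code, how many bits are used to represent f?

3

Huffman merges, smallest pair first:
combine f(29), e(30) → 59
combine a(34), b(35) → 69
combine d(48), c(54) → 102
combine 59, 69 → 128
combine 102, 128 → 230
The subtree containing f is merged 3 times, so code length = 3.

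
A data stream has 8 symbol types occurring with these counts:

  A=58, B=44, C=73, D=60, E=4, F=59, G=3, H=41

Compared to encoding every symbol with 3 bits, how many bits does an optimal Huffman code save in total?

Fixed-length: 3 bits × 342 symbols = 1026 bits.
Huffman merges:
combine G(3), E(4) → 7
combine 7, H(41) → 48
combine B(44), 48 → 92
combine A(58), F(59) → 117
combine D(60), C(73) → 133
combine 92, 117 → 209
combine 133, 209 → 342
Huffman total = 7 + 48 + 92 + 117 + 133 + 209 + 342 = 948 bits.
Saving = 1026 − 948 = 78 bits.

78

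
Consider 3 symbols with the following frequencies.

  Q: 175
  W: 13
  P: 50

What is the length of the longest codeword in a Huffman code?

Merge the two lowest-weight nodes at each step:
merge W(13) and P(50): 63
merge 63 and Q(175): 238
The first pair merged (W, P) ends up deepest, at depth 2.

2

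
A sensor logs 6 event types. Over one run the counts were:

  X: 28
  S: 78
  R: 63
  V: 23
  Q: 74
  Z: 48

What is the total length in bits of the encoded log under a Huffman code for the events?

Build the Huffman tree bottom-up:
V(23) + X(28) → 51
Z(48) + 51 → 99
R(63) + Q(74) → 137
S(78) + 99 → 177
137 + 177 → 314
Each symbol's bit-cost is frequency × depth; summing gives 778 bits (equivalently 51 + 99 + 137 + 177 + 314).

778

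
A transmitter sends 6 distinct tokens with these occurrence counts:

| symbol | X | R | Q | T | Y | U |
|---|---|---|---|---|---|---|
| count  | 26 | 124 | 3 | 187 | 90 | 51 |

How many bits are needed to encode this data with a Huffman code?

Build the Huffman tree bottom-up:
Q(3) + X(26) → 29
29 + U(51) → 80
80 + Y(90) → 170
R(124) + 170 → 294
T(187) + 294 → 481
The encoded length is the sum of every internal node's weight: 29 + 80 + 170 + 294 + 481 = 1054 bits.

1054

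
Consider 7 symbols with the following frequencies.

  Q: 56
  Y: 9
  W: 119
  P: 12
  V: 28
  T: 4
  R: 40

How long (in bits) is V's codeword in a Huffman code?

Repeatedly merge the two smallest:
merge T(4) and Y(9): 13
merge P(12) and 13: 25
merge 25 and V(28): 53
merge R(40) and 53: 93
merge Q(56) and 93: 149
merge W(119) and 149: 268
The subtree containing V is merged 4 times, so code length = 4.

4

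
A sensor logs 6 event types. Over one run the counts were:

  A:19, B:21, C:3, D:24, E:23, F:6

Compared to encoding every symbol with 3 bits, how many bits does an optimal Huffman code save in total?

59

Fixed-length: 3 bits × 96 symbols = 288 bits.
Huffman merges:
C(3) + F(6) → 9
9 + A(19) → 28
B(21) + E(23) → 44
D(24) + 28 → 52
44 + 52 → 96
Huffman total = 9 + 28 + 44 + 52 + 96 = 229 bits.
Saving = 288 − 229 = 59 bits.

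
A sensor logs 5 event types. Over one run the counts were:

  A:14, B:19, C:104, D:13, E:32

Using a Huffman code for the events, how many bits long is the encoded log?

333

Merge the two smallest weights repeatedly:
combine D(13), A(14) → 27
combine B(19), 27 → 46
combine E(32), 46 → 78
combine 78, C(104) → 182
The encoded length is the sum of every internal node's weight: 27 + 46 + 78 + 182 = 333 bits.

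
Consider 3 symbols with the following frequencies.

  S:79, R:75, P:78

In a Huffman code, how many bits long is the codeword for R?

2

Build the tree from the bottom:
R(75) + P(78) → 153
S(79) + 153 → 232
R sits 2 levels below the root, so its codeword is 2 bits.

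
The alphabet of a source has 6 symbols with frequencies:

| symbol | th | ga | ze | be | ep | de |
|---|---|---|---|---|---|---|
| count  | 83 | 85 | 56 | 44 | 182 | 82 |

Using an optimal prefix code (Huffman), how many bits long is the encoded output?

Merge the two smallest weights repeatedly:
merge be(44) and ze(56): 100
merge de(82) and th(83): 165
merge ga(85) and 100: 185
merge 165 and ep(182): 347
merge 185 and 347: 532
Total encoded bits = sum of merged weights = 100 + 165 + 185 + 347 + 532 = 1329.

1329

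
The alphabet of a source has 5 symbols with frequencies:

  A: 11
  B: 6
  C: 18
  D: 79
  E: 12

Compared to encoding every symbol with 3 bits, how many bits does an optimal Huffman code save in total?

159

Fixed-length: 3 bits × 126 symbols = 378 bits.
Huffman merges:
combine B(6), A(11) → 17
combine E(12), 17 → 29
combine C(18), 29 → 47
combine 47, D(79) → 126
Huffman total = 17 + 29 + 47 + 126 = 219 bits.
Saving = 378 − 219 = 159 bits.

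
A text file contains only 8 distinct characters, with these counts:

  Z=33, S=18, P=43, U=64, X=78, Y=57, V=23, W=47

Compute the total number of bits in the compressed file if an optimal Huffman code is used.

Build the Huffman tree bottom-up:
merge S(18) and V(23): 41
merge Z(33) and 41: 74
merge P(43) and W(47): 90
merge Y(57) and U(64): 121
merge 74 and X(78): 152
merge 90 and 121: 211
merge 152 and 211: 363
Each symbol's bit-cost is frequency × depth; summing gives 1052 bits (equivalently 41 + 74 + 90 + 121 + 152 + 211 + 363).

1052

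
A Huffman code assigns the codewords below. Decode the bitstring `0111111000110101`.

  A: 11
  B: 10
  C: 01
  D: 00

Read left to right; each codeword is recognised as soon as it completes (prefix code):
  01→C | 11→A | 11→A | 10→B | 00→D | 11→A | 01→C | 01→C
Decoded message: CAABDACC

CAABDACC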